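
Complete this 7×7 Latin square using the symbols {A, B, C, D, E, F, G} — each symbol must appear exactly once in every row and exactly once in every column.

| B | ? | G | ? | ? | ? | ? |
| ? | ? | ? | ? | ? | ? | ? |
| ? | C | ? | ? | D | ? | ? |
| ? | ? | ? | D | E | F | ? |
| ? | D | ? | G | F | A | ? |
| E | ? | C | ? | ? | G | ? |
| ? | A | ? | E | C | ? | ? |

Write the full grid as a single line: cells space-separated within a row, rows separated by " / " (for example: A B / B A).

B E G C A D F / D B A F G C E / G C F B D E A / A G B D E F C / C D E G F A B / E F C A B G D / F A D E C B G

(r1,c5) = A
(r5,c1) = C
(r6,c5) = B
(r2,c5) = G
(r6,c2) = F
(r6,c4) = A
(r6,c7) = D
(r1,c2) = E
(r2,c2) = B
(r4,c2) = G
(r4,c1) = A
(r4,c3) = B
(r4,c7) = C
(r5,c3) = E
(r5,c7) = B
(r1,c7) = F
(r7,c7) = G
(r1,c4) = C
(r1,c6) = D
(r2,c4) = F
(r3,c4) = B
(r3,c6) = E
(r3,c7) = A
(r7,c6) = B
(r2,c1) = D
(r2,c3) = A
(r2,c6) = C
(r2,c7) = E
(r3,c3) = F
(r7,c1) = F
(r7,c3) = D
(r3,c1) = G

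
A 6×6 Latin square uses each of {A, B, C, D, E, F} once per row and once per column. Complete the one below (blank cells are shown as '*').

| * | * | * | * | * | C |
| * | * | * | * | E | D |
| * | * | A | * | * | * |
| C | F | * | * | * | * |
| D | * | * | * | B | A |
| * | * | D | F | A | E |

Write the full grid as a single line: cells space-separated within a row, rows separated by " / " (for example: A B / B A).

A D B E F C / F A C B E D / E B A D C F / C F E A D B / D E F C B A / B C D F A E

At row 4, column 5: row 4 has {C,F}; column 5 has {A,B,E}; that leaves D.
At row 4, column 6: row 4 has {C,D,F}; column 6 has {A,C,D,E}; that leaves B.
At row 6, column 1: row 6 has {A,D,E,F}; column 1 has {C,D}; that leaves B.
At row 6, column 2: row 6 has {A,B,D,E,F}; column 2 has {F}; that leaves C.
At row 1, column 5: row 1 has {C}; column 5 has {A,B,D,E}; that leaves F.
At row 3, column 5: row 3 has {A}; column 5 has {A,B,D,E,F}; that leaves C.
At row 3, column 6: row 3 has {A,C}; column 6 has {A,B,C,D,E}; that leaves F.
At row 4, column 3: row 4 has {B,C,D,F}; column 3 has {A,D}; that leaves E.
At row 4, column 4: row 4 has {B,C,D,E,F}; column 4 has {F}; that leaves A.
At row 5, column 2: row 5 has {A,B,D}; column 2 has {C,F}; that leaves E.
At row 5, column 4: row 5 has {A,B,D,E}; column 4 has {A,F}; that leaves C.
At row 1, column 3: row 1 has {C,F}; column 3 has {A,D,E}; that leaves B.
At row 2, column 4: row 2 has {D,E}; column 4 has {A,C,F}; that leaves B.
At row 3, column 1: row 3 has {A,C,F}; column 1 has {B,C,D}; that leaves E.
At row 3, column 4: row 3 has {A,C,E,F}; column 4 has {A,B,C,F}; that leaves D.
At row 5, column 3: row 5 has {A,B,C,D,E}; column 3 has {A,B,D,E}; that leaves F.
At row 1, column 1: row 1 has {B,C,F}; column 1 has {B,C,D,E}; that leaves A.
At row 1, column 2: row 1 has {A,B,C,F}; column 2 has {C,E,F}; that leaves D.
At row 1, column 4: row 1 has {A,B,C,D,F}; column 4 has {A,B,C,D,F}; that leaves E.
At row 2, column 1: row 2 has {B,D,E}; column 1 has {A,B,C,D,E}; that leaves F.
At row 2, column 2: row 2 has {B,D,E,F}; column 2 has {C,D,E,F}; that leaves A.
At row 2, column 3: row 2 has {A,B,D,E,F}; column 3 has {A,B,D,E,F}; that leaves C.
At row 3, column 2: row 3 has {A,C,D,E,F}; column 2 has {A,C,D,E,F}; that leaves B.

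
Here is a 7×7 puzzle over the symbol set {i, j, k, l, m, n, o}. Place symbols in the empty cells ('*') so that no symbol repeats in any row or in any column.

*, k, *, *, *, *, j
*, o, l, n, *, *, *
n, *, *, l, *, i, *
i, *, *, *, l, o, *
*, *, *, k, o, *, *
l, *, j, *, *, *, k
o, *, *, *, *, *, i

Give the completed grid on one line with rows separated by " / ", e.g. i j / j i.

m k o i n l j / k o l n i j m / n j m l k i o / i m k j l o n / j n i k o m l / l i j o m n k / o l n m j k i

(r1,c1) = m
(r2,c7) = m
(r3,c7) = o
(r4,c7) = n
(r5,c1) = j
(r5,c7) = l
(r2,c1) = k
(r2,c6) = j
(r2,c5) = i
(r1,c5) = n
(r1,c6) = l
(r6,c5) = m
(r6,c6) = n
(r5,c6) = m
(r6,c2) = i
(r6,c4) = o
(r7,c6) = k
(r1,c4) = i
(r5,c2) = n
(r5,c3) = i
(r7,c5) = j
(r1,c3) = o
(r3,c5) = k
(r7,c4) = m
(r3,c3) = m
(r4,c3) = k
(r4,c4) = j
(r7,c2) = l
(r7,c3) = n
(r3,c2) = j
(r4,c2) = m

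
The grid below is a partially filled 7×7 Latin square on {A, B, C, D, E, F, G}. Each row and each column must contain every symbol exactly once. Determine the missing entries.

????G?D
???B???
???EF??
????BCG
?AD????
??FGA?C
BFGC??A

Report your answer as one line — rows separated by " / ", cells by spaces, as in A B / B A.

E C B A G F D / C G E B D A F / A D C E F G B / F E A D B C G / G A D F C B E / D B F G A E C / B F G C E D A

(r3,c7): row 3 has {E,F}; column 7 has {A,C,D,G}, so it must be B.
(r5,c4): row 5 has {A,D}; column 4 has {B,C,E,G}, so it must be F.
(r5,c7): row 5 has {A,D,F}; column 7 has {A,B,C,D,G}, so it must be E.
(r1,c4): row 1 has {D,G}; column 4 has {B,C,E,F,G}, so it must be A.
(r2,c7): row 2 has {B}; column 7 has {A,B,C,D,E,G}, so it must be F.
(r4,c4): row 4 has {B,C,G}; column 4 has {A,B,C,E,F,G}, so it must be D.
(r5,c5): row 5 has {A,D,E,F}; column 5 has {A,B,F,G}, so it must be C.
(r4,c2): row 4 has {B,C,D,G}; column 2 has {A,F}, so it must be E.
(r4,c3): row 4 has {B,C,D,E,G}; column 3 has {D,F,G}, so it must be A.
(r5,c1): row 5 has {A,C,D,E,F}; column 1 has {B}, so it must be G.
(r5,c6): row 5 has {A,C,D,E,F,G}; column 6 has {C}, so it must be B.
(r3,c3): row 3 has {B,E,F}; column 3 has {A,D,F,G}, so it must be C.
(r4,c1): row 4 has {A,B,C,D,E,G}; column 1 has {B,G}, so it must be F.
(r2,c3): row 2 has {B,F}; column 3 has {A,C,D,F,G}, so it must be E.
(r2,c5): row 2 has {B,E,F}; column 5 has {A,B,C,F,G}, so it must be D.
(r7,c5): row 7 has {A,B,C,F,G}; column 5 has {A,B,C,D,F,G}, so it must be E.
(r7,c6): row 7 has {A,B,C,E,F,G}; column 6 has {B,C}, so it must be D.
(r1,c3): row 1 has {A,D,G}; column 3 has {A,C,D,E,F,G}, so it must be B.
(r6,c6): row 6 has {A,C,F,G}; column 6 has {B,C,D}, so it must be E.
(r1,c2): row 1 has {A,B,D,G}; column 2 has {A,E,F}, so it must be C.
(r1,c6): row 1 has {A,B,C,D,G}; column 6 has {B,C,D,E}, so it must be F.
(r2,c2): row 2 has {B,D,E,F}; column 2 has {A,C,E,F}, so it must be G.
(r2,c6): row 2 has {B,D,E,F,G}; column 6 has {B,C,D,E,F}, so it must be A.
(r3,c2): row 3 has {B,C,E,F}; column 2 has {A,C,E,F,G}, so it must be D.
(r3,c6): row 3 has {B,C,D,E,F}; column 6 has {A,B,C,D,E,F}, so it must be G.
(r6,c1): row 6 has {A,C,E,F,G}; column 1 has {B,F,G}, so it must be D.
(r6,c2): row 6 has {A,C,D,E,F,G}; column 2 has {A,C,D,E,F,G}, so it must be B.
(r1,c1): row 1 has {A,B,C,D,F,G}; column 1 has {B,D,F,G}, so it must be E.
(r2,c1): row 2 has {A,B,D,E,F,G}; column 1 has {B,D,E,F,G}, so it must be C.
(r3,c1): row 3 has {B,C,D,E,F,G}; column 1 has {B,C,D,E,F,G}, so it must be A.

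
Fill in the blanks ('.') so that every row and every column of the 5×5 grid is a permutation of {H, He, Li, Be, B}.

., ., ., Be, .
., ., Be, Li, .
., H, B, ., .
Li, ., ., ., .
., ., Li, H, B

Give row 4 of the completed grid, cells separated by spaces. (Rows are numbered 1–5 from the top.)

Li He H B Be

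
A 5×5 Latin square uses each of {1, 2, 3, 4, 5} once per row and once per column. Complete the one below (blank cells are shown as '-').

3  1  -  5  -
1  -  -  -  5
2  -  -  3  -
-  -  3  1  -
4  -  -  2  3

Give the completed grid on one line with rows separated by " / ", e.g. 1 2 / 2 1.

(r2,c4): row 2 has {1,5}; column 4 has {1,2,3,5}, so it must be 4.
(r4,c1): row 4 has {1,3}; column 1 has {1,2,3,4}, so it must be 5.
(r5,c2): row 5 has {2,3,4}; column 2 has {1}, so it must be 5.
(r5,c3): row 5 has {2,3,4,5}; column 3 has {3}, so it must be 1.
(r2,c3): row 2 has {1,4,5}; column 3 has {1,3}, so it must be 2.
(r3,c2): row 3 has {2,3}; column 2 has {1,5}, so it must be 4.
(r3,c3): row 3 has {2,3,4}; column 3 has {1,2,3}, so it must be 5.
(r3,c5): row 3 has {2,3,4,5}; column 5 has {3,5}, so it must be 1.
(r4,c2): row 4 has {1,3,5}; column 2 has {1,4,5}, so it must be 2.
(r4,c5): row 4 has {1,2,3,5}; column 5 has {1,3,5}, so it must be 4.
(r1,c3): row 1 has {1,3,5}; column 3 has {1,2,3,5}, so it must be 4.
(r1,c5): row 1 has {1,3,4,5}; column 5 has {1,3,4,5}, so it must be 2.
(r2,c2): row 2 has {1,2,4,5}; column 2 has {1,2,4,5}, so it must be 3.

3 1 4 5 2 / 1 3 2 4 5 / 2 4 5 3 1 / 5 2 3 1 4 / 4 5 1 2 3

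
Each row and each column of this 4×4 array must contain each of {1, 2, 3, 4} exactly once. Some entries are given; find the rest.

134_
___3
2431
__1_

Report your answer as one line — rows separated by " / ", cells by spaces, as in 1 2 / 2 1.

1 3 4 2 / 4 1 2 3 / 2 4 3 1 / 3 2 1 4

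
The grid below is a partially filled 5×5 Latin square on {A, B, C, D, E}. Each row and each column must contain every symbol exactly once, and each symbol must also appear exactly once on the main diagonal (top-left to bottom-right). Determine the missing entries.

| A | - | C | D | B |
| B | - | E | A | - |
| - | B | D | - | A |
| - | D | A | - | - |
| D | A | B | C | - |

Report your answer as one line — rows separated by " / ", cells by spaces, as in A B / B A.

A E C D B / B C E A D / C B D E A / E D A B C / D A B C E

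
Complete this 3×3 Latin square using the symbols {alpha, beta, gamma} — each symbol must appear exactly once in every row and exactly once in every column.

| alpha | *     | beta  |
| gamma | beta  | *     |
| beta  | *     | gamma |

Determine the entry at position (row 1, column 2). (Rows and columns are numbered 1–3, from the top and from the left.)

gamma

Cell (r1,c2): row 1 has {alpha,beta}; column 2 has {beta} → gamma.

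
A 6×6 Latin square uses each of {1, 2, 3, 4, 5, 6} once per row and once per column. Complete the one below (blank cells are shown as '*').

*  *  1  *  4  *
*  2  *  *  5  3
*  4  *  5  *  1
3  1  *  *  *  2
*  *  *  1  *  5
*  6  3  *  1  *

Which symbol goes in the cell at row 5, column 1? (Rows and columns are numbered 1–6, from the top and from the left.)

4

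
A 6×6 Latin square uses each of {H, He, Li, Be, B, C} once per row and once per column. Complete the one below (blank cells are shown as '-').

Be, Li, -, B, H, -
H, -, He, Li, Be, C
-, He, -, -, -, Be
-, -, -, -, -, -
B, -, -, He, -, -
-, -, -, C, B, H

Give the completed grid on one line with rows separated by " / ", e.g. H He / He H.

(r1,c3) = C
(r1,c6) = He
(r2,c2) = B
(r3,c4) = H
(r4,c4) = Be
(r5,c6) = Li
(r6,c2) = Be
(r6,c3) = Li
(r3,c3) = B
(r4,c3) = H
(r4,c6) = B
(r5,c3) = Be
(r5,c5) = C
(r6,c1) = He
(r3,c5) = Li
(r4,c2) = C
(r4,c5) = He
(r5,c2) = H
(r3,c1) = C
(r4,c1) = Li

Be Li C B H He / H B He Li Be C / C He B H Li Be / Li C H Be He B / B H Be He C Li / He Be Li C B H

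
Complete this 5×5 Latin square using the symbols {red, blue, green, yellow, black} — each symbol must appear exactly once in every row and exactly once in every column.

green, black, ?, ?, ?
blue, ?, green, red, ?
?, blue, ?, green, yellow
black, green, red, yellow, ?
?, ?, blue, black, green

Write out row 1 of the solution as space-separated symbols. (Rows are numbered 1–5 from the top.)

green black yellow blue red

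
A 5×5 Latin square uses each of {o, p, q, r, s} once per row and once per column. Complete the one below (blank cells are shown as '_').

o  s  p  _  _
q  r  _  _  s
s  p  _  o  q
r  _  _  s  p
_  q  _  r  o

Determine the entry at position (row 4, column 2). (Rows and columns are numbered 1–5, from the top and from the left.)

(r1,c4) = q
(r1,c5) = r
(r2,c3) = o
(r2,c4) = p
(r3,c3) = r
(r4,c2) = o

o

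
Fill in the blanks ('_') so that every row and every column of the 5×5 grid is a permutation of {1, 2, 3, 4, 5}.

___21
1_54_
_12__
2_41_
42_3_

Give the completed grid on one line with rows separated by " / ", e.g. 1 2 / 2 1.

5 4 3 2 1 / 1 3 5 4 2 / 3 1 2 5 4 / 2 5 4 1 3 / 4 2 1 3 5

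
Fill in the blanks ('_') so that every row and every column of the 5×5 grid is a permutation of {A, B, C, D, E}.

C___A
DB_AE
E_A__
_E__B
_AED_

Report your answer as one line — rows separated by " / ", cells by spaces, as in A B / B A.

C D B E A / D B C A E / E C A B D / A E D C B / B A E D C

At row 1, column 2: row 1 has {A,C}; column 2 has {A,B,E}; that leaves D.
At row 1, column 3: row 1 has {A,C,D}; column 3 has {A,E}; that leaves B.
At row 1, column 4: row 1 has {A,B,C,D}; column 4 has {A,D}; that leaves E.
At row 2, column 3: row 2 has {A,B,D,E}; column 3 has {A,B,E}; that leaves C.
At row 3, column 2: row 3 has {A,E}; column 2 has {A,B,D,E}; that leaves C.
At row 3, column 4: row 3 has {A,C,E}; column 4 has {A,D,E}; that leaves B.
At row 3, column 5: row 3 has {A,B,C,E}; column 5 has {A,B,E}; that leaves D.
At row 4, column 1: row 4 has {B,E}; column 1 has {C,D,E}; that leaves A.
At row 4, column 3: row 4 has {A,B,E}; column 3 has {A,B,C,E}; that leaves D.
At row 4, column 4: row 4 has {A,B,D,E}; column 4 has {A,B,D,E}; that leaves C.
At row 5, column 1: row 5 has {A,D,E}; column 1 has {A,C,D,E}; that leaves B.
At row 5, column 5: row 5 has {A,B,D,E}; column 5 has {A,B,D,E}; that leaves C.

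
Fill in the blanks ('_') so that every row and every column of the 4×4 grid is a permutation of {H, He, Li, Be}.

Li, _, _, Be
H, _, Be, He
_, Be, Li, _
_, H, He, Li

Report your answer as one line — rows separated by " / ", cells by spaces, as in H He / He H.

Li He H Be / H Li Be He / He Be Li H / Be H He Li

(r1,c2) = He
(r1,c3) = H
(r2,c2) = Li
(r3,c1) = He
(r3,c4) = H
(r4,c1) = Be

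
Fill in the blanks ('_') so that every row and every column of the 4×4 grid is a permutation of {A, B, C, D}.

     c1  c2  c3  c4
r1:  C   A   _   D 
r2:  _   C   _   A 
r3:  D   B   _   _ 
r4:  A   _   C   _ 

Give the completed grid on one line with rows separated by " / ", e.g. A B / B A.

C A B D / B C D A / D B A C / A D C B

(r1,c3) = B
(r2,c1) = B
(r2,c3) = D
(r3,c3) = A
(r3,c4) = C
(r4,c2) = D
(r4,c4) = B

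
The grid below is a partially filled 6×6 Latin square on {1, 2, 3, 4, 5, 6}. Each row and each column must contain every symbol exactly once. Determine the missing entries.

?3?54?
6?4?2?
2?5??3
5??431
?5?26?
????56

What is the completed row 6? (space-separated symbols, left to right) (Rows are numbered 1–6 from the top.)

4 2 3 1 5 6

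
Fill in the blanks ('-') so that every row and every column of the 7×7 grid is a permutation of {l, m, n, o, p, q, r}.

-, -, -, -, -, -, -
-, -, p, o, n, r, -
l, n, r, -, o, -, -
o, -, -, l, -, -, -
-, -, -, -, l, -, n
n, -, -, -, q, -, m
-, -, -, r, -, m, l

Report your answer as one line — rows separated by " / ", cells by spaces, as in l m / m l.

p q m n r l o / m l p o n r q / l n r m o q p / o p q l m n r / r m o q l p n / n r l p q o m / q o n r p m l

At row 2, column 7: row 2 has {n,o,p,r}; column 7 has {l,m,n}; that leaves q.
At row 3, column 7: row 3 has {l,n,o,r}; column 7 has {l,m,n,q}; that leaves p.
At row 4, column 7: row 4 has {l,o}; column 7 has {l,m,n,p,q}; that leaves r.
At row 6, column 4: row 6 has {m,n,q}; column 4 has {l,o,r}; that leaves p.
At row 7, column 5: row 7 has {l,m,r}; column 5 has {l,n,o,q}; that leaves p.
At row 1, column 7: row 1 is empty so far; column 7 has {l,m,n,p,q,r}; that leaves o.
At row 2, column 1: row 2 has {n,o,p,q,r}; column 1 has {l,n,o}; that leaves m.
At row 2, column 2: row 2 has {m,n,o,p,q,r}; column 2 has {n}; that leaves l.
At row 3, column 6: row 3 has {l,n,o,p,r}; column 6 has {m,r}; that leaves q.
At row 4, column 5: row 4 has {l,o,r}; column 5 has {l,n,o,p,q}; that leaves m.
At row 7, column 1: row 7 has {l,m,p,r}; column 1 has {l,m,n,o}; that leaves q.
At row 7, column 2: row 7 has {l,m,p,q,r}; column 2 has {l,n}; that leaves o.
At row 7, column 3: row 7 has {l,m,o,p,q,r}; column 3 has {p,r}; that leaves n.
At row 1, column 5: row 1 has {o}; column 5 has {l,m,n,o,p,q}; that leaves r.
At row 3, column 4: row 3 has {l,n,o,p,q,r}; column 4 has {l,o,p,r}; that leaves m.
At row 4, column 3: row 4 has {l,m,o,r}; column 3 has {n,p,r}; that leaves q.
At row 5, column 4: row 5 has {l,n}; column 4 has {l,m,o,p,r}; that leaves q.
At row 6, column 2: row 6 has {m,n,p,q}; column 2 has {l,n,o}; that leaves r.
At row 1, column 1: row 1 has {o,r}; column 1 has {l,m,n,o,q}; that leaves p.
At row 1, column 4: row 1 has {o,p,r}; column 4 has {l,m,o,p,q,r}; that leaves n.
At row 1, column 6: row 1 has {n,o,p,r}; column 6 has {m,q,r}; that leaves l.
At row 4, column 2: row 4 has {l,m,o,q,r}; column 2 has {l,n,o,r}; that leaves p.
At row 4, column 6: row 4 has {l,m,o,p,q,r}; column 6 has {l,m,q,r}; that leaves n.
At row 5, column 1: row 5 has {l,n,q}; column 1 has {l,m,n,o,p,q}; that leaves r.
At row 5, column 2: row 5 has {l,n,q,r}; column 2 has {l,n,o,p,r}; that leaves m.
At row 5, column 3: row 5 has {l,m,n,q,r}; column 3 has {n,p,q,r}; that leaves o.
At row 5, column 6: row 5 has {l,m,n,o,q,r}; column 6 has {l,m,n,q,r}; that leaves p.
At row 6, column 3: row 6 has {m,n,p,q,r}; column 3 has {n,o,p,q,r}; that leaves l.
At row 6, column 6: row 6 has {l,m,n,p,q,r}; column 6 has {l,m,n,p,q,r}; that leaves o.
At row 1, column 2: row 1 has {l,n,o,p,r}; column 2 has {l,m,n,o,p,r}; that leaves q.
At row 1, column 3: row 1 has {l,n,o,p,q,r}; column 3 has {l,n,o,p,q,r}; that leaves m.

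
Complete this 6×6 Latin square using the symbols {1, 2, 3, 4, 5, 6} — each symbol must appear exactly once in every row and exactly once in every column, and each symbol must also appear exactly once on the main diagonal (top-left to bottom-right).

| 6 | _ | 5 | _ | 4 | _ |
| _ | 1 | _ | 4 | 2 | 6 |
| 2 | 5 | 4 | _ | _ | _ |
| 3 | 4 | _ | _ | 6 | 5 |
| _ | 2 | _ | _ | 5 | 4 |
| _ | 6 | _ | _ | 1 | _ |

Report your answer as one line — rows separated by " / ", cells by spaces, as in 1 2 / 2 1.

6 3 5 1 4 2 / 5 1 3 4 2 6 / 2 5 4 6 3 1 / 3 4 1 2 6 5 / 1 2 6 3 5 4 / 4 6 2 5 1 3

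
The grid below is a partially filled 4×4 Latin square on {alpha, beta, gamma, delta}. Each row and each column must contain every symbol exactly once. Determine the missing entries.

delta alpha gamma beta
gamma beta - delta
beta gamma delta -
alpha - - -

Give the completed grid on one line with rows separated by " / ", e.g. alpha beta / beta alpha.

delta alpha gamma beta / gamma beta alpha delta / beta gamma delta alpha / alpha delta beta gamma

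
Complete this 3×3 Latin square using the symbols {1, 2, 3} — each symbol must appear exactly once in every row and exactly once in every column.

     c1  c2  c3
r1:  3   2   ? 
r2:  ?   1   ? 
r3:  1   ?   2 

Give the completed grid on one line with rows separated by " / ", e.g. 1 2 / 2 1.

At row 1, column 3: row 1 has {2,3}; column 3 has {2}; that leaves 1.
At row 2, column 1: row 2 has {1}; column 1 has {1,3}; that leaves 2.
At row 2, column 3: row 2 has {1,2}; column 3 has {1,2}; that leaves 3.
At row 3, column 2: row 3 has {1,2}; column 2 has {1,2}; that leaves 3.

3 2 1 / 2 1 3 / 1 3 2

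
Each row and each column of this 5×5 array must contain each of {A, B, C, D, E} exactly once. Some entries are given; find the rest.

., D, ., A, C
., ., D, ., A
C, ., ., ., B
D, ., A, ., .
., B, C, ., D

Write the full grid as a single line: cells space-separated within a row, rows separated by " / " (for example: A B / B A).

E D B A C / B E D C A / C A E D B / D C A B E / A B C E D

(r3,c3) = E
(r3,c4) = D
(r4,c5) = E
(r5,c4) = E
(r1,c3) = B
(r3,c2) = A
(r4,c2) = C
(r4,c4) = B
(r5,c1) = A
(r1,c1) = E
(r2,c1) = B
(r2,c2) = E
(r2,c4) = C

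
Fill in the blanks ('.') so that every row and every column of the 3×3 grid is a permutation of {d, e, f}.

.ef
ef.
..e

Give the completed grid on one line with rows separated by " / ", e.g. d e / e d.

(r1,c1) = d
(r2,c3) = d
(r3,c1) = f
(r3,c2) = d

d e f / e f d / f d e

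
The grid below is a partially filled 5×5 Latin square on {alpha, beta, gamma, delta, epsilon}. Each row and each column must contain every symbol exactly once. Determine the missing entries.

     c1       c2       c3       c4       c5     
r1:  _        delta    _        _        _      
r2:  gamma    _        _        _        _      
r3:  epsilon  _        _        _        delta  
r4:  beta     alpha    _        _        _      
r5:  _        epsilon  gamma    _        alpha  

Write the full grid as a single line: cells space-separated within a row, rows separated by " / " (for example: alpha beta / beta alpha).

(r1,c1): row 1 has {delta}; column 1 has {beta,gamma,epsilon}, so it must be alpha.
(r2,c2): row 2 has {gamma}; column 2 has {alpha,delta,epsilon}, so it must be beta.
(r2,c5): row 2 has {beta,gamma}; column 5 has {alpha,delta}, so it must be epsilon.
(r3,c2): row 3 has {delta,epsilon}; column 2 has {alpha,beta,delta,epsilon}, so it must be gamma.
(r4,c5): row 4 has {alpha,beta}; column 5 has {alpha,delta,epsilon}, so it must be gamma.
(r5,c1): row 5 has {alpha,gamma,epsilon}; column 1 has {alpha,beta,gamma,epsilon}, so it must be delta.
(r5,c4): row 5 has {alpha,gamma,delta,epsilon}; column 4 is empty so far, so it must be beta.
(r1,c5): row 1 has {alpha,delta}; column 5 has {alpha,gamma,delta,epsilon}, so it must be beta.
(r3,c4): row 3 has {gamma,delta,epsilon}; column 4 has {beta}, so it must be alpha.
(r1,c3): row 1 has {alpha,beta,delta}; column 3 has {gamma}, so it must be epsilon.
(r1,c4): row 1 has {alpha,beta,delta,epsilon}; column 4 has {alpha,beta}, so it must be gamma.
(r2,c4): row 2 has {beta,gamma,epsilon}; column 4 has {alpha,beta,gamma}, so it must be delta.
(r3,c3): row 3 has {alpha,gamma,delta,epsilon}; column 3 has {gamma,epsilon}, so it must be beta.
(r4,c3): row 4 has {alpha,beta,gamma}; column 3 has {beta,gamma,epsilon}, so it must be delta.
(r4,c4): row 4 has {alpha,beta,gamma,delta}; column 4 has {alpha,beta,gamma,delta}, so it must be epsilon.
(r2,c3): row 2 has {beta,gamma,delta,epsilon}; column 3 has {beta,gamma,delta,epsilon}, so it must be alpha.

alpha delta epsilon gamma beta / gamma beta alpha delta epsilon / epsilon gamma beta alpha delta / beta alpha delta epsilon gamma / delta epsilon gamma beta alpha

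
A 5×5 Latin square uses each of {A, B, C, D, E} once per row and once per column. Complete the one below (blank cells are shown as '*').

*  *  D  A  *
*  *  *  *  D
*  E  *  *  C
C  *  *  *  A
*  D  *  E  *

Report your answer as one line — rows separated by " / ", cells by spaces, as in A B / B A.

B C D A E / E A B C D / D E A B C / C B E D A / A D C E B

(r4,c2): row 4 has {A,C}; column 2 has {D,E}, so it must be B.
(r4,c3): row 4 has {A,B,C}; column 3 has {D}, so it must be E.
(r4,c4): row 4 has {A,B,C,E}; column 4 has {A,E}, so it must be D.
(r5,c5): row 5 has {D,E}; column 5 has {A,C,D}, so it must be B.
(r1,c2): row 1 has {A,D}; column 2 has {B,D,E}, so it must be C.
(r1,c5): row 1 has {A,C,D}; column 5 has {A,B,C,D}, so it must be E.
(r2,c2): row 2 has {D}; column 2 has {B,C,D,E}, so it must be A.
(r3,c4): row 3 has {C,E}; column 4 has {A,D,E}, so it must be B.
(r5,c1): row 5 has {B,D,E}; column 1 has {C}, so it must be A.
(r5,c3): row 5 has {A,B,D,E}; column 3 has {D,E}, so it must be C.
(r1,c1): row 1 has {A,C,D,E}; column 1 has {A,C}, so it must be B.
(r2,c1): row 2 has {A,D}; column 1 has {A,B,C}, so it must be E.
(r2,c3): row 2 has {A,D,E}; column 3 has {C,D,E}, so it must be B.
(r2,c4): row 2 has {A,B,D,E}; column 4 has {A,B,D,E}, so it must be C.
(r3,c1): row 3 has {B,C,E}; column 1 has {A,B,C,E}, so it must be D.
(r3,c3): row 3 has {B,C,D,E}; column 3 has {B,C,D,E}, so it must be A.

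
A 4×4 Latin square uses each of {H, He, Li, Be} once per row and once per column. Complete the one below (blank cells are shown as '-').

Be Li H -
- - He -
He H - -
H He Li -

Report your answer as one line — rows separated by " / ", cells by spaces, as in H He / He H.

Be Li H He / Li Be He H / He H Be Li / H He Li Be

row 1 has {H,Li,Be}; column 4 is empty so far — only He is left for (r1,c4).
row 2 has {He}; column 1 has {H,He,Be} — only Li is left for (r2,c1).
row 2 has {He,Li}; column 2 has {H,He,Li} — only Be is left for (r2,c2).
row 2 has {He,Li,Be}; column 4 has {He} — only H is left for (r2,c4).
row 3 has {H,He}; column 3 has {H,He,Li} — only Be is left for (r3,c3).
row 3 has {H,He,Be}; column 4 has {H,He} — only Li is left for (r3,c4).
row 4 has {H,He,Li}; column 4 has {H,He,Li} — only Be is left for (r4,c4).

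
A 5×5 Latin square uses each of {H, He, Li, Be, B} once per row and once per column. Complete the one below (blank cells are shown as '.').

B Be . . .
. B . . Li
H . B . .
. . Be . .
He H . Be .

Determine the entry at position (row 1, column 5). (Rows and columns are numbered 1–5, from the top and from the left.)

He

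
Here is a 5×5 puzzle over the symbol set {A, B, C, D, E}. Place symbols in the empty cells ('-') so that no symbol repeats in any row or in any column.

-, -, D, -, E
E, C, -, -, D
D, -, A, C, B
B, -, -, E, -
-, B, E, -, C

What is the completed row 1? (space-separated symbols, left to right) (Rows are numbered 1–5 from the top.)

C A D B E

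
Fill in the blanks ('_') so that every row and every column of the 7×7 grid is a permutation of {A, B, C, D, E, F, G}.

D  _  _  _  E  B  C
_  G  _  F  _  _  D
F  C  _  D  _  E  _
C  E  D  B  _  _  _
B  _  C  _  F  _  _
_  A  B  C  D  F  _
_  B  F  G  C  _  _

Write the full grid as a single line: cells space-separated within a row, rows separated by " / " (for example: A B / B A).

D F G A E B C / A G E F B C D / F C A D G E B / C E D B A G F / B D C E F A G / G A B C D F E / E B F G C D A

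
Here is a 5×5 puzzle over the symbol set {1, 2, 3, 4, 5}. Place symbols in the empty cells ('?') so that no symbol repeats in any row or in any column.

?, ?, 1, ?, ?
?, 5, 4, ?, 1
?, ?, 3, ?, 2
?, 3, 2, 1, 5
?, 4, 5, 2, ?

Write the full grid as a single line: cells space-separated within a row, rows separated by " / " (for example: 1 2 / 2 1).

3 2 1 5 4 / 2 5 4 3 1 / 5 1 3 4 2 / 4 3 2 1 5 / 1 4 5 2 3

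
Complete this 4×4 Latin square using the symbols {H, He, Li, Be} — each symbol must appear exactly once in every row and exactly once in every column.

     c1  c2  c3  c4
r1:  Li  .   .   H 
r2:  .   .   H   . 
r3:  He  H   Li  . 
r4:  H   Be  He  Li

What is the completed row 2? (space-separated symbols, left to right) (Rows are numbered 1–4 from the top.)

Be Li H He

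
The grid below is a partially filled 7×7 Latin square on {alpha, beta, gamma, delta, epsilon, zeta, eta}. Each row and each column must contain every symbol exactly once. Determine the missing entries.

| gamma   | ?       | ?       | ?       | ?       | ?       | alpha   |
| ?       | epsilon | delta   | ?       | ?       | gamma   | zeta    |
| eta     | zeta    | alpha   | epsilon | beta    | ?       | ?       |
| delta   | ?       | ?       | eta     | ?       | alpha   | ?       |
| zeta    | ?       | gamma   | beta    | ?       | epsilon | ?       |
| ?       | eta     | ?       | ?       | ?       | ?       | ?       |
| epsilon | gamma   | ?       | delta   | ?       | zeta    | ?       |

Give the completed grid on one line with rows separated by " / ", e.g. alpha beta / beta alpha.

gamma delta beta zeta epsilon eta alpha / beta epsilon delta alpha eta gamma zeta / eta zeta alpha epsilon beta delta gamma / delta beta zeta eta gamma alpha epsilon / zeta alpha gamma beta delta epsilon eta / alpha eta epsilon gamma zeta beta delta / epsilon gamma eta delta alpha zeta beta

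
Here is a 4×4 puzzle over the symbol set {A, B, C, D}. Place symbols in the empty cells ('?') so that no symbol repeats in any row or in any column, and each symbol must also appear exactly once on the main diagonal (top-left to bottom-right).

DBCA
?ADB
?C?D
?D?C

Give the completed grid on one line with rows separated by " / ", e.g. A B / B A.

D B C A / C A D B / A C B D / B D A C

(r2,c1) = C
(r3,c3) = B
(r4,c3) = A
(r3,c1) = A
(r4,c1) = B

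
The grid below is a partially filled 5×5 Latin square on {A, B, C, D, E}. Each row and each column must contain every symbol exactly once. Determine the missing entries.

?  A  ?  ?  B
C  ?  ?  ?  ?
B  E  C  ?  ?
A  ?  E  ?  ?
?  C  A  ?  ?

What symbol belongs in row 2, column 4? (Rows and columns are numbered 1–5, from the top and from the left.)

E

(r1,c3) = D
(r2,c3) = B
(r1,c1) = E
(r1,c4) = C
(r2,c2) = D
(r4,c2) = B
(r4,c4) = D
(r4,c5) = C
(r5,c1) = D
(r5,c5) = E
(r2,c5) = A
(r3,c4) = A
(r3,c5) = D
(r5,c4) = B
(r2,c4) = E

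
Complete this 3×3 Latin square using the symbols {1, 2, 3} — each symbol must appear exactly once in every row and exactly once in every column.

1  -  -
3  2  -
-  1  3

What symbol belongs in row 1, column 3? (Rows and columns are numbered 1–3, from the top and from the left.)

row 1 has {1}; column 2 has {1,2} — only 3 is left for (r1,c2).
row 1 has {1,3}; column 3 has {3} — only 2 is left for (r1,c3).

2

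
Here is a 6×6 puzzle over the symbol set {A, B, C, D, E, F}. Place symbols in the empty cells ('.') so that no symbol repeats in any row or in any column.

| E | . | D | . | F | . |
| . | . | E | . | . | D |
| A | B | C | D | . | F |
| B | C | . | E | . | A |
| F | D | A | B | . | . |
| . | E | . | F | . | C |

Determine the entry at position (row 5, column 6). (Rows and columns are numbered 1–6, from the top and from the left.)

row 1 has {D,E,F}; column 2 has {B,C,D,E} — only A is left for (r1,c2).
row 1 has {A,D,E,F}; column 4 has {B,D,E,F} — only C is left for (r1,c4).
row 1 has {A,C,D,E,F}; column 6 has {A,C,D,F} — only B is left for (r1,c6).
row 2 has {D,E}; column 1 has {A,B,E,F} — only C is left for (r2,c1).
row 2 has {C,D,E}; column 2 has {A,B,C,D,E} — only F is left for (r2,c2).
row 2 has {C,D,E,F}; column 4 has {B,C,D,E,F} — only A is left for (r2,c4).
row 2 has {A,C,D,E,F}; column 5 has {F} — only B is left for (r2,c5).
row 3 has {A,B,C,D,F}; column 5 has {B,F} — only E is left for (r3,c5).
row 4 has {A,B,C,E}; column 3 has {A,C,D,E} — only F is left for (r4,c3).
row 4 has {A,B,C,E,F}; column 5 has {B,E,F} — only D is left for (r4,c5).
row 5 has {A,B,D,F}; column 5 has {B,D,E,F} — only C is left for (r5,c5).
row 5 has {A,B,C,D,F}; column 6 has {A,B,C,D,F} — only E is left for (r5,c6).

E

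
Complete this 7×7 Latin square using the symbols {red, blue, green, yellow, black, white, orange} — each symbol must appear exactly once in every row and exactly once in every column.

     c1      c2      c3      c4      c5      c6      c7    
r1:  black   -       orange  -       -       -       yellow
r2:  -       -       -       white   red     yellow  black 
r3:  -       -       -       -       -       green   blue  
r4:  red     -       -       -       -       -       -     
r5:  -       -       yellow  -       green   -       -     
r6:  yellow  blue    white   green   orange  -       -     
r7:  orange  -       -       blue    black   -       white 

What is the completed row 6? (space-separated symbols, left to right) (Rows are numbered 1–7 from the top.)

yellow blue white green orange black red

(r1,c4) = red
(r3,c1) = white
(r3,c5) = yellow
(r5,c1) = blue
(r6,c7) = red
(r7,c6) = red
(r2,c1) = green
(r2,c2) = orange
(r2,c3) = blue
(r5,c7) = orange
(r6,c6) = black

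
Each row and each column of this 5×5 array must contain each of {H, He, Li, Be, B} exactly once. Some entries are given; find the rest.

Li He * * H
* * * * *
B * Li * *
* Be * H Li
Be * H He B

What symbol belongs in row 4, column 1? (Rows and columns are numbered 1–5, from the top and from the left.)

He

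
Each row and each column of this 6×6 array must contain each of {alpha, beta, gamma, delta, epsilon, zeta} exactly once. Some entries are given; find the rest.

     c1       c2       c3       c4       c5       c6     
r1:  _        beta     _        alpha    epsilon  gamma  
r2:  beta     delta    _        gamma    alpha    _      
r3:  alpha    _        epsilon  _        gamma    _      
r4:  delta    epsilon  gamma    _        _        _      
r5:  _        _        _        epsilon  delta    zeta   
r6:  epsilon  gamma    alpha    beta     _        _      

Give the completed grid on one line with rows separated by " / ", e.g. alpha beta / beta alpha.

zeta beta delta alpha epsilon gamma / beta delta zeta gamma alpha epsilon / alpha zeta epsilon delta gamma beta / delta epsilon gamma zeta beta alpha / gamma alpha beta epsilon delta zeta / epsilon gamma alpha beta zeta delta

(r1,c1): row 1 has {alpha,beta,gamma,epsilon}; column 1 has {alpha,beta,delta,epsilon}, so it must be zeta.
(r1,c3): row 1 has {alpha,beta,gamma,epsilon,zeta}; column 3 has {alpha,gamma,epsilon}, so it must be delta.
(r2,c3): row 2 has {alpha,beta,gamma,delta}; column 3 has {alpha,gamma,delta,epsilon}, so it must be zeta.
(r2,c6): row 2 has {alpha,beta,gamma,delta,zeta}; column 6 has {gamma,zeta}, so it must be epsilon.
(r3,c2): row 3 has {alpha,gamma,epsilon}; column 2 has {beta,gamma,delta,epsilon}, so it must be zeta.
(r3,c4): row 3 has {alpha,gamma,epsilon,zeta}; column 4 has {alpha,beta,gamma,epsilon}, so it must be delta.
(r3,c6): row 3 has {alpha,gamma,delta,epsilon,zeta}; column 6 has {gamma,epsilon,zeta}, so it must be beta.
(r4,c4): row 4 has {gamma,delta,epsilon}; column 4 has {alpha,beta,gamma,delta,epsilon}, so it must be zeta.
(r4,c5): row 4 has {gamma,delta,epsilon,zeta}; column 5 has {alpha,gamma,delta,epsilon}, so it must be beta.
(r4,c6): row 4 has {beta,gamma,delta,epsilon,zeta}; column 6 has {beta,gamma,epsilon,zeta}, so it must be alpha.
(r5,c1): row 5 has {delta,epsilon,zeta}; column 1 has {alpha,beta,delta,epsilon,zeta}, so it must be gamma.
(r5,c2): row 5 has {gamma,delta,epsilon,zeta}; column 2 has {beta,gamma,delta,epsilon,zeta}, so it must be alpha.
(r5,c3): row 5 has {alpha,gamma,delta,epsilon,zeta}; column 3 has {alpha,gamma,delta,epsilon,zeta}, so it must be beta.
(r6,c5): row 6 has {alpha,beta,gamma,epsilon}; column 5 has {alpha,beta,gamma,delta,epsilon}, so it must be zeta.
(r6,c6): row 6 has {alpha,beta,gamma,epsilon,zeta}; column 6 has {alpha,beta,gamma,epsilon,zeta}, so it must be delta.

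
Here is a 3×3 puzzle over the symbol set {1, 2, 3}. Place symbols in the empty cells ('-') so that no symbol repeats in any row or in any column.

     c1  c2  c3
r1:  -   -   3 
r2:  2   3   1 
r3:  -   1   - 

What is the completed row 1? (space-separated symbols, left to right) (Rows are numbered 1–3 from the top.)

1 2 3

(r1,c1): row 1 has {3}; column 1 has {2}, so it must be 1.
(r1,c2): row 1 has {1,3}; column 2 has {1,3}, so it must be 2.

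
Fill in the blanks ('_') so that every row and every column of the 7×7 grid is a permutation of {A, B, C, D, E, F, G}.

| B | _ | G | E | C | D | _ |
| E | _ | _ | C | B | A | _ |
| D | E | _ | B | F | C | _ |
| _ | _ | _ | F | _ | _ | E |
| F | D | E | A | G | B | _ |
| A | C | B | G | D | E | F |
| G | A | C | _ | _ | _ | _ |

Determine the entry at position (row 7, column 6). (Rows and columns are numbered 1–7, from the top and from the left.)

F

(r1,c2): row 1 has {B,C,D,E,G}; column 2 has {A,C,D,E}, so it must be F.
(r1,c7): row 1 has {B,C,D,E,F,G}; column 7 has {E,F}, so it must be A.
(r2,c2): row 2 has {A,B,C,E}; column 2 has {A,C,D,E,F}, so it must be G.
(r2,c7): row 2 has {A,B,C,E,G}; column 7 has {A,E,F}, so it must be D.
(r3,c3): row 3 has {B,C,D,E,F}; column 3 has {B,C,E,G}, so it must be A.
(r3,c7): row 3 has {A,B,C,D,E,F}; column 7 has {A,D,E,F}, so it must be G.
(r4,c1): row 4 has {E,F}; column 1 has {A,B,D,E,F,G}, so it must be C.
(r4,c2): row 4 has {C,E,F}; column 2 has {A,C,D,E,F,G}, so it must be B.
(r4,c3): row 4 has {B,C,E,F}; column 3 has {A,B,C,E,G}, so it must be D.
(r4,c5): row 4 has {B,C,D,E,F}; column 5 has {B,C,D,F,G}, so it must be A.
(r4,c6): row 4 has {A,B,C,D,E,F}; column 6 has {A,B,C,D,E}, so it must be G.
(r5,c7): row 5 has {A,B,D,E,F,G}; column 7 has {A,D,E,F,G}, so it must be C.
(r7,c4): row 7 has {A,C,G}; column 4 has {A,B,C,E,F,G}, so it must be D.
(r7,c5): row 7 has {A,C,D,G}; column 5 has {A,B,C,D,F,G}, so it must be E.
(r7,c6): row 7 has {A,C,D,E,G}; column 6 has {A,B,C,D,E,G}, so it must be F.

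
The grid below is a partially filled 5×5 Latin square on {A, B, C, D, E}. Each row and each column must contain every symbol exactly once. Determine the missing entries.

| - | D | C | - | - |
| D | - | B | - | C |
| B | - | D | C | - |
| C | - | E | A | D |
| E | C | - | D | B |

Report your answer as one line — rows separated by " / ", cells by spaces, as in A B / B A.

A D C B E / D A B E C / B E D C A / C B E A D / E C A D B

(r1,c1) = A
(r1,c5) = E
(r2,c4) = E
(r3,c5) = A
(r4,c2) = B
(r5,c3) = A
(r1,c4) = B
(r2,c2) = A
(r3,c2) = E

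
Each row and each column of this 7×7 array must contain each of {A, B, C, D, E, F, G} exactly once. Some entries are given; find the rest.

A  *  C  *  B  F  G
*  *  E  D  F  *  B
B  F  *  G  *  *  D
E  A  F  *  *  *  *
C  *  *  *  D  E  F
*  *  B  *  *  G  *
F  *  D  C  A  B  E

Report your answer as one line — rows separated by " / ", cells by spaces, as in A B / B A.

(r1,c4): row 1 has {A,B,C,F,G}; column 4 has {C,D,G}, so it must be E.
(r2,c1): row 2 has {B,D,E,F}; column 1 has {A,B,C,E,F}, so it must be G.
(r2,c2): row 2 has {B,D,E,F,G}; column 2 has {A,F}, so it must be C.
(r2,c6): row 2 has {B,C,D,E,F,G}; column 6 has {B,E,F,G}, so it must be A.
(r3,c3): row 3 has {B,D,F,G}; column 3 has {B,C,D,E,F}, so it must be A.
(r3,c6): row 3 has {A,B,D,F,G}; column 6 has {A,B,E,F,G}, so it must be C.
(r4,c4): row 4 has {A,E,F}; column 4 has {C,D,E,G}, so it must be B.
(r4,c6): row 4 has {A,B,E,F}; column 6 has {A,B,C,E,F,G}, so it must be D.
(r4,c7): row 4 has {A,B,D,E,F}; column 7 has {B,D,E,F,G}, so it must be C.
(r5,c3): row 5 has {C,D,E,F}; column 3 has {A,B,C,D,E,F}, so it must be G.
(r5,c4): row 5 has {C,D,E,F,G}; column 4 has {B,C,D,E,G}, so it must be A.
(r6,c1): row 6 has {B,G}; column 1 has {A,B,C,E,F,G}, so it must be D.
(r6,c2): row 6 has {B,D,G}; column 2 has {A,C,F}, so it must be E.
(r6,c4): row 6 has {B,D,E,G}; column 4 has {A,B,C,D,E,G}, so it must be F.
(r6,c5): row 6 has {B,D,E,F,G}; column 5 has {A,B,D,F}, so it must be C.
(r6,c7): row 6 has {B,C,D,E,F,G}; column 7 has {B,C,D,E,F,G}, so it must be A.
(r7,c2): row 7 has {A,B,C,D,E,F}; column 2 has {A,C,E,F}, so it must be G.
(r1,c2): row 1 has {A,B,C,E,F,G}; column 2 has {A,C,E,F,G}, so it must be D.
(r3,c5): row 3 has {A,B,C,D,F,G}; column 5 has {A,B,C,D,F}, so it must be E.
(r4,c5): row 4 has {A,B,C,D,E,F}; column 5 has {A,B,C,D,E,F}, so it must be G.
(r5,c2): row 5 has {A,C,D,E,F,G}; column 2 has {A,C,D,E,F,G}, so it must be B.

A D C E B F G / G C E D F A B / B F A G E C D / E A F B G D C / C B G A D E F / D E B F C G A / F G D C A B E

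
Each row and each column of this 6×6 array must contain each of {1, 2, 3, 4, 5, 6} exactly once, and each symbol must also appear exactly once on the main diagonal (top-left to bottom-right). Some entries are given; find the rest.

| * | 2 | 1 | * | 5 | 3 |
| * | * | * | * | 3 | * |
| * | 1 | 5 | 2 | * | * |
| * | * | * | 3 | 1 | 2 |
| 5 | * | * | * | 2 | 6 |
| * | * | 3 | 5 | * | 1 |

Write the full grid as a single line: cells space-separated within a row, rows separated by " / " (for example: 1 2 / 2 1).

(r3,c6): row 3 has {1,2,5}; column 6 has {1,2,3,6}, so it must be 4.
(r5,c3): row 5 has {2,5,6}; column 3 has {1,3,5}, so it must be 4.
(r5,c4): row 5 has {2,4,5,6}; column 4 has {2,3,5}, so it must be 1.
(r2,c6): row 2 has {3}; column 6 has {1,2,3,4,6}, so it must be 5.
(r3,c5): row 3 has {1,2,4,5}; column 5 has {1,2,3,5}, so it must be 6.
(r4,c3): row 4 has {1,2,3}; column 3 has {1,3,4,5}, so it must be 6.
(r5,c2): row 5 has {1,2,4,5,6}; column 2 has {1,2}, so it must be 3.
(r6,c5): row 6 has {1,3,5}; column 5 has {1,2,3,5,6}, so it must be 4.
(r2,c3): row 2 has {3,5}; column 3 has {1,3,4,5,6}, so it must be 2.
(r3,c1): row 3 has {1,2,4,5,6}; column 1 has {5}, so it must be 3.
(r4,c1): row 4 has {1,2,3,6}; column 1 has {3,5}, so it must be 4.
(r4,c2): row 4 has {1,2,3,4,6}; column 2 has {1,2,3}, so it must be 5.
(r6,c2): row 6 has {1,3,4,5}; column 2 has {1,2,3,5}, so it must be 6.
(r1,c1): row 1 has {1,2,3,5}; column 1 has {3,4,5}; the diagonal has {1,2,3,5}, so it must be 6.
(r1,c4): row 1 has {1,2,3,5,6}; column 4 has {1,2,3,5}, so it must be 4.
(r2,c1): row 2 has {2,3,5}; column 1 has {3,4,5,6}, so it must be 1.
(r2,c2): row 2 has {1,2,3,5}; column 2 has {1,2,3,5,6}; the diagonal has {1,2,3,5,6}, so it must be 4.
(r2,c4): row 2 has {1,2,3,4,5}; column 4 has {1,2,3,4,5}, so it must be 6.
(r6,c1): row 6 has {1,3,4,5,6}; column 1 has {1,3,4,5,6}, so it must be 2.

6 2 1 4 5 3 / 1 4 2 6 3 5 / 3 1 5 2 6 4 / 4 5 6 3 1 2 / 5 3 4 1 2 6 / 2 6 3 5 4 1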